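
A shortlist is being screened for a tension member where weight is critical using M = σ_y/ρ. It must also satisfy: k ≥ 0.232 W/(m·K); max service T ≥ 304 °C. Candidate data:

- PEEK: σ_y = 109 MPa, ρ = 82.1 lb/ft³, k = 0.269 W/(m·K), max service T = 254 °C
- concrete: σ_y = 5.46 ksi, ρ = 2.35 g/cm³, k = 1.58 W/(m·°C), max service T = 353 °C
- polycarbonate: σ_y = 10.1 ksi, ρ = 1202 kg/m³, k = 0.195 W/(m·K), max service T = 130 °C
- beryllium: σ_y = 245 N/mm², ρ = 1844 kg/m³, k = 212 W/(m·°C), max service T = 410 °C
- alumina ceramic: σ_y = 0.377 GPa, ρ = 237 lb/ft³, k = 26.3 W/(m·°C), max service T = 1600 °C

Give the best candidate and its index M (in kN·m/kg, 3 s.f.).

beryllium, M = 133 kN·m/kg

Screen on constraints: k ≥ 0.232 W/(m·K); max service T ≥ 304 °C. Survivors: concrete, beryllium, alumina ceramic.
In SI units:
  concrete: σ_y = 37.65 MPa, ρ = 2350 kg/m³
  beryllium: σ_y = 245.0 MPa, ρ = 1844 kg/m³
  alumina ceramic: σ_y = 377.0 MPa, ρ = 3796 kg/m³
  beryllium: M = 133 kN·m/kg
  alumina ceramic: M = 99.3 kN·m/kg
  concrete: M = 16.0 kN·m/kg
Beryllium ranks first.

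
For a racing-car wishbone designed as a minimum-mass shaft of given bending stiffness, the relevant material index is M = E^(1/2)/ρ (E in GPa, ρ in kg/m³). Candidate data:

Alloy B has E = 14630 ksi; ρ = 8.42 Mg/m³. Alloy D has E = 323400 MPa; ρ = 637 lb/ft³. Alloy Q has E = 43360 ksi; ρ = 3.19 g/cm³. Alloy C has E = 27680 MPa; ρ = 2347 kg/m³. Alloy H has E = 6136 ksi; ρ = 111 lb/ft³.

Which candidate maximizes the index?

In SI units:
  alloy B: E = 100.9 GPa, ρ = 8420 kg/m³
  alloy D: E = 323.4 GPa, ρ = 10200 kg/m³
  alloy Q: E = 299.0 GPa, ρ = 3190 kg/m³
  alloy C: E = 27.68 GPa, ρ = 2347 kg/m³
  alloy H: E = 42.31 GPa, ρ = 1778 kg/m³
  alloy Q: M = 5.42×10⁻³
  alloy H: M = 3.66×10⁻³
  alloy C: M = 2.24×10⁻³
  alloy D: M = 1.76×10⁻³
  alloy B: M = 1.19×10⁻³
Highest index: alloy Q.

alloy Q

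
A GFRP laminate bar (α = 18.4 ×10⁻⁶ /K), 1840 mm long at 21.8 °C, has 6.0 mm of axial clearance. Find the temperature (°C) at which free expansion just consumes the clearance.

α·L₀·ΔT = 6.0 mm ⇒ ΔT = 6.0 / (18.4×10⁻⁶ × 1840.0) = 177.2 K.
T = 21.8 + 177.2 = 199.0 °C.

199 °C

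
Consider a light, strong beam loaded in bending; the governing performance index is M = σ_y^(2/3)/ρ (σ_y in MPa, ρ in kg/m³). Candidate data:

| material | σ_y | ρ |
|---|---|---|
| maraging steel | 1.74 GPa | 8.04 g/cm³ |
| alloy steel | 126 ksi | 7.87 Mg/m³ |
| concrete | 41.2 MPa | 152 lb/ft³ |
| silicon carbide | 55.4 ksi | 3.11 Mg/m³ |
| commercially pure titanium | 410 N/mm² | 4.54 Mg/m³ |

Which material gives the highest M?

Normalizing units and computing the index:
  maraging steel: σ_y = 1740 MPa, ρ = 8040 kg/m³
  alloy steel: σ_y = 868.7 MPa, ρ = 7870 kg/m³
  concrete: σ_y = 41.20 MPa, ρ = 2435 kg/m³
  silicon carbide: σ_y = 382.0 MPa, ρ = 3110 kg/m³
  commercially pure titanium: σ_y = 410.0 MPa, ρ = 4540 kg/m³
  maraging steel: M = 18.0×10⁻³
  silicon carbide: M = 16.9×10⁻³
  commercially pure titanium: M = 12.2×10⁻³
  alloy steel: M = 11.6×10⁻³
  concrete: M = 4.90×10⁻³
Maraging steel ranks first.

maraging steel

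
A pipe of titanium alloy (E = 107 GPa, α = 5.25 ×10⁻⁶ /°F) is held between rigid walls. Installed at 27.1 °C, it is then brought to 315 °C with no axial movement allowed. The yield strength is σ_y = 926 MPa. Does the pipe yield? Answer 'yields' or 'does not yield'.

does not yield

α = 5.25×10⁻⁶/°F × 9/5 = 9.45×10⁻⁶/K.
ΔT = 287.9 K. Constrained thermal stress σ = E·α·ΔT = 107.0×10³ MPa × 9.45×10⁻⁶ × 287.9 = 291 MPa (compressive).
Compare to σ_y = 926 MPa: σ < σ_y, so it does not yield.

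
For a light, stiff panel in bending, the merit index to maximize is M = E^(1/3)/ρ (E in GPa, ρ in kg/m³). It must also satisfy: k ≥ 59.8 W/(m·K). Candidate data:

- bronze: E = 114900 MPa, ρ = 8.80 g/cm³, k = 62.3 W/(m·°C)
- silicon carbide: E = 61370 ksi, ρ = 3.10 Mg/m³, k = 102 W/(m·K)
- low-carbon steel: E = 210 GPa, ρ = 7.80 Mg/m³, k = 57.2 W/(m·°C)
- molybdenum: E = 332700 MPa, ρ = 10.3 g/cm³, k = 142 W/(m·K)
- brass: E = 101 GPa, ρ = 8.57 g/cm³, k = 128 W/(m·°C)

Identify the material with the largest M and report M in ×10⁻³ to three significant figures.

silicon carbide, M = 2.42×10⁻³

Screen on constraints: k ≥ 59.8 W/(m·K). Survivors: bronze, silicon carbide, molybdenum, brass.
Normalizing units and computing the index:
  bronze: E = 114.9 GPa, ρ = 8800 kg/m³
  silicon carbide: E = 423.1 GPa, ρ = 3100 kg/m³
  molybdenum: E = 332.7 GPa, ρ = 10300 kg/m³
  brass: E = 101.0 GPa, ρ = 8570 kg/m³
  silicon carbide: M = 2.42×10⁻³
  molybdenum: M = 0.673×10⁻³
  bronze: M = 0.552×10⁻³
  brass: M = 0.543×10⁻³
Silicon carbide has the largest M.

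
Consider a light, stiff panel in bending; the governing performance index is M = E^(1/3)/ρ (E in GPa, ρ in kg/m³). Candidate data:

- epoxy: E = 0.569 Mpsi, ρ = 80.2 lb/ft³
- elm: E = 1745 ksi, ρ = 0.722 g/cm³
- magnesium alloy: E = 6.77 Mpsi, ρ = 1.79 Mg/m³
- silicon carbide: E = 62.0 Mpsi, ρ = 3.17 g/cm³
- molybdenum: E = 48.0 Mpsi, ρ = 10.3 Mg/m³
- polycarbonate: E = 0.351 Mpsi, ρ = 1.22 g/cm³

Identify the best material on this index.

elm

After converting to SI:
  epoxy: E = 3.923 GPa, ρ = 1285 kg/m³
  elm: E = 12.03 GPa, ρ = 722.0 kg/m³
  magnesium alloy: E = 46.68 GPa, ρ = 1790 kg/m³
  silicon carbide: E = 427.5 GPa, ρ = 3170 kg/m³
  molybdenum: E = 330.9 GPa, ρ = 10300 kg/m³
  polycarbonate: E = 2.420 GPa, ρ = 1220 kg/m³
  elm: M = 3.17×10⁻³
  silicon carbide: M = 2.38×10⁻³
  magnesium alloy: M = 2.01×10⁻³
  epoxy: M = 1.23×10⁻³
  polycarbonate: M = 1.10×10⁻³
  molybdenum: M = 0.672×10⁻³
Elm ranks first.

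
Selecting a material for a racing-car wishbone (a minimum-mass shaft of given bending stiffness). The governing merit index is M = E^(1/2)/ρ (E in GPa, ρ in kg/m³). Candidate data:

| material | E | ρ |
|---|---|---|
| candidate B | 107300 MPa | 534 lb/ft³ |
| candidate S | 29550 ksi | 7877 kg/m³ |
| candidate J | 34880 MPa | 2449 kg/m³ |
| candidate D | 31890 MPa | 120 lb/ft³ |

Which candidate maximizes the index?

candidate D

Convert each candidate to consistent units, then evaluate M:
  candidate B: E = 107.3 GPa, ρ = 8554 kg/m³
  candidate S: E = 203.7 GPa, ρ = 7877 kg/m³
  candidate J: E = 34.88 GPa, ρ = 2449 kg/m³
  candidate D: E = 31.89 GPa, ρ = 1922 kg/m³
  candidate D: M = 2.94×10⁻³
  candidate J: M = 2.41×10⁻³
  candidate S: M = 1.81×10⁻³
  candidate B: M = 1.21×10⁻³
Highest index: candidate D.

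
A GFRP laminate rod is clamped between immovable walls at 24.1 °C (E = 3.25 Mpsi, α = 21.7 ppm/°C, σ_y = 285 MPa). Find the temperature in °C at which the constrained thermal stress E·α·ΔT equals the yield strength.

610 °C

E = 3.25 Mpsi = 22.41 GPa.
E·α·ΔT = 285.0 MPa ⇒ ΔT = 285.0 / (22.41×10³ × 21.7×10⁻⁶) = 586.1 K.
T = 24.1 + 586.1 = 610.2 °C.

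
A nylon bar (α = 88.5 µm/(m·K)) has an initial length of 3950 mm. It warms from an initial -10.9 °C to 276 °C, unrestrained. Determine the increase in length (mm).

ΔT = 276 − (-10.9) = 286.9 K.
ΔL = α·L₀·ΔT = 88.5×10⁻⁶ × 3950 mm × 286.9 K = 100 mm.

100 mm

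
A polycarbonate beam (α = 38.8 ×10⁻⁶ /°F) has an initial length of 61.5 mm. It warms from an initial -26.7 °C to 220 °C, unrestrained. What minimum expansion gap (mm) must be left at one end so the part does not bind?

Convert α: 38.8×10⁻⁶/°F × (9/5) = 69.8×10⁻⁶/K.
ΔT = 220 − (-26.7) = 246.7 K.
ΔL = α·L₀·ΔT = 69.8×10⁻⁶ × 61.5 mm × 246.7 K = 1.06 mm.

1.06 mm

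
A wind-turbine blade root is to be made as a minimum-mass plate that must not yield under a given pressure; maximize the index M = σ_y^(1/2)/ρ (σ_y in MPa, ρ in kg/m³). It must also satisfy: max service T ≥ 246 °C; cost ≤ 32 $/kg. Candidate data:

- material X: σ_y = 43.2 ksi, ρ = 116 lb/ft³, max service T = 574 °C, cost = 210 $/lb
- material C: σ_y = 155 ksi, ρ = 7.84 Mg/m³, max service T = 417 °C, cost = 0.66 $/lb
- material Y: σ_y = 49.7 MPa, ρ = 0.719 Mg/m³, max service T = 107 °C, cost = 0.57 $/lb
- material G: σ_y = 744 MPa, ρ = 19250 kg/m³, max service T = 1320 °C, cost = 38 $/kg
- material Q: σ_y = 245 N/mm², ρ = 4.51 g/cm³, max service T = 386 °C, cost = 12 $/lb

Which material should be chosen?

material C

Screen on constraints: max service T ≥ 246 °C; cost ≤ 32 $/kg. Survivors: material C, material Q.
Normalizing units and computing the index:
  material C: σ_y = 1069 MPa, ρ = 7840 kg/m³
  material Q: σ_y = 245.0 MPa, ρ = 4510 kg/m³
  material C: M = 4.17×10⁻³
  material Q: M = 3.47×10⁻³
Material C has the largest M.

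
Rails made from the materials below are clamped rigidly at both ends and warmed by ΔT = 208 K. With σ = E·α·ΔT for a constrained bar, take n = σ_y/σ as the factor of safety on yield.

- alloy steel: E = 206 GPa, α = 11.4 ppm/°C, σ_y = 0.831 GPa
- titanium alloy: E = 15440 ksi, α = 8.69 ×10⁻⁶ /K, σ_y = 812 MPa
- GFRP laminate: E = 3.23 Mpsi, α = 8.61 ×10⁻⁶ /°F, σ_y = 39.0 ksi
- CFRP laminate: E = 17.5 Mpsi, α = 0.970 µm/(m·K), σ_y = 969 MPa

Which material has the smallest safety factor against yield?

alloy steel

With everything in SI (GPa, ×10⁻⁶/K, MPa):
  alloy steel: E = 206.0, α = 11.4, σ_y = 831.0 → σ = 488 MPa, n = 1.70
  titanium alloy: E = 106.5, α = 8.69, σ_y = 812.0 → σ = 192 MPa, n = 4.22
  GFRP laminate: E = 22.27, α = 15.5, σ_y = 268.9 → σ = 71.8 MPa, n = 3.75
  CFRP laminate: E = 120.7, α = 0.970, σ_y = 969.0 → σ = 24.3 MPa, n = 39.8
The minimum is alloy steel at n = 1.70.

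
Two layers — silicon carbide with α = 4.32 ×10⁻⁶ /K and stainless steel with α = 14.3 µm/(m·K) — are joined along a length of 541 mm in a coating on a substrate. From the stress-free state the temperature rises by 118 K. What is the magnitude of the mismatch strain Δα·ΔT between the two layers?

Δα = |4.32 − 14.3|×10⁻⁶/K = 9.98×10⁻⁶/K.
Mismatch strain = Δα·ΔT = 9.98×10⁻⁶ × 118.0 = 1.18×10⁻³.

1.18×10⁻³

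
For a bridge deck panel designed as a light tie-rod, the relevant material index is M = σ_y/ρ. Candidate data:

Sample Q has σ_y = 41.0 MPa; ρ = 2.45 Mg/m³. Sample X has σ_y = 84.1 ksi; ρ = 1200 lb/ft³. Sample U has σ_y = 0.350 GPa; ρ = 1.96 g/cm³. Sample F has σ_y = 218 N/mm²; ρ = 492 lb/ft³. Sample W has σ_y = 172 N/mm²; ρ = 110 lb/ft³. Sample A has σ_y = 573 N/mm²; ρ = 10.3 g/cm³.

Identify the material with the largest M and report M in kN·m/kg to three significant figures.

Putting every candidate on a common basis:
  sample Q: σ_y = 41.00 MPa, ρ = 2450 kg/m³
  sample X: σ_y = 579.8 MPa, ρ = 19220 kg/m³
  sample U: σ_y = 350.0 MPa, ρ = 1960 kg/m³
  sample F: σ_y = 218.0 MPa, ρ = 7881 kg/m³
  sample W: σ_y = 172.0 MPa, ρ = 1762 kg/m³
  sample A: σ_y = 573.0 MPa, ρ = 10300 kg/m³
  sample U: M = 179 kN·m/kg
  sample W: M = 97.6 kN·m/kg
  sample A: M = 55.6 kN·m/kg
  sample X: M = 30.2 kN·m/kg
  sample F: M = 27.7 kN·m/kg
  sample Q: M = 16.7 kN·m/kg
The maximum is for sample U.

sample U, M = 179 kN·m/kg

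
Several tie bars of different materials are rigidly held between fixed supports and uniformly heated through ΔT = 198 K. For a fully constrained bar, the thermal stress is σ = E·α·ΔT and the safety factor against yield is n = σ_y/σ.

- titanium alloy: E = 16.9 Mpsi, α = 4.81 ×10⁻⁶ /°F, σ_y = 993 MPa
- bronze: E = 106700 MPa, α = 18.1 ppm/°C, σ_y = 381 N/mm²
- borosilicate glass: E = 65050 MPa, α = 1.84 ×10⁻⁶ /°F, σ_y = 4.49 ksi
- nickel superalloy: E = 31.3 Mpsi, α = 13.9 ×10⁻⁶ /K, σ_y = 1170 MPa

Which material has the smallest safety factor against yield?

borosilicate glass

In consistent units (E in GPa, α in ×10⁻⁶/K, σ_y in MPa):
  titanium alloy: E = 116.5, α = 8.66, σ_y = 993.0 → σ = 200 MPa, n = 4.97
  bronze: E = 106.7, α = 18.1, σ_y = 381.0 → σ = 382 MPa, n = 0.996
  borosilicate glass: E = 65.05, α = 3.31, σ_y = 30.96 → σ = 42.7 MPa, n = 0.726
  nickel superalloy: E = 215.8, α = 13.9, σ_y = 1170 → σ = 594 MPa, n = 1.97
Smallest n: borosilicate glass with n = 0.726.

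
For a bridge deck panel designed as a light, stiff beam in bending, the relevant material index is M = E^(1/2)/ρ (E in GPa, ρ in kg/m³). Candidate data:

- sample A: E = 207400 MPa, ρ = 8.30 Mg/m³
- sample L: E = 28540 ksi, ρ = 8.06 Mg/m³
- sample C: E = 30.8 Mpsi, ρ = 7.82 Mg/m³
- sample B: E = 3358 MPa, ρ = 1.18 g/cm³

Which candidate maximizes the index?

sample C

Normalizing units and computing the index:
  sample A: E = 207.4 GPa, ρ = 8300 kg/m³
  sample L: E = 196.8 GPa, ρ = 8060 kg/m³
  sample C: E = 212.4 GPa, ρ = 7820 kg/m³
  sample B: E = 3.358 GPa, ρ = 1180 kg/m³
  sample C: M = 1.86×10⁻³
  sample L: M = 1.74×10⁻³
  sample A: M = 1.74×10⁻³
  sample B: M = 1.55×10⁻³
The maximum is for sample C.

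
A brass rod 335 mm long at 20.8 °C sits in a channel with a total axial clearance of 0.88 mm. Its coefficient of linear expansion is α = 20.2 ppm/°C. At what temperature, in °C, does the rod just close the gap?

α·L₀·ΔT = 0.88 mm ⇒ ΔT = 0.88 / (20.2×10⁻⁶ × 335.0) = 130.0 K.
T = 20.8 + 130.0 = 150.8 °C.

151 °C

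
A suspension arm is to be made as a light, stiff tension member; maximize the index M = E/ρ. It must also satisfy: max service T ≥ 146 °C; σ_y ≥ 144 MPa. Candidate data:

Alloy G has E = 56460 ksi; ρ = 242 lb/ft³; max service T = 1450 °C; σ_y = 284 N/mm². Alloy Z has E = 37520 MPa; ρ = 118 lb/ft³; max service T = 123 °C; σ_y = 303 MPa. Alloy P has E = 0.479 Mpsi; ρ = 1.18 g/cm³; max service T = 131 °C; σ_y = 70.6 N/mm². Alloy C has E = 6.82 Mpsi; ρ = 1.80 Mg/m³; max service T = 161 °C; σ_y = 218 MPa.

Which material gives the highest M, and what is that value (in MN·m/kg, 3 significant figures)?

Screen on constraints: max service T ≥ 146 °C; σ_y ≥ 144 MPa. Survivors: alloy G, alloy C.
In SI units:
  alloy G: E = 389.3 GPa, ρ = 3876 kg/m³
  alloy C: E = 47.02 GPa, ρ = 1800 kg/m³
  alloy G: M = 100 MN·m/kg
  alloy C: M = 26.1 MN·m/kg
The maximum is for alloy G.

alloy G, M = 100 MN·m/kg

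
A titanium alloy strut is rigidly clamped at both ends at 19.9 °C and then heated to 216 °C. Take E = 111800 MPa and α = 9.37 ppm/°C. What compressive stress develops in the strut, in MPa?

E = 111800 MPa = 111.8 GPa.
ΔT = 196.1 K. Constrained thermal stress σ = E·α·ΔT = 111.8×10³ MPa × 9.37×10⁻⁶ × 196.1 = 205 MPa (compressive).

205 MPa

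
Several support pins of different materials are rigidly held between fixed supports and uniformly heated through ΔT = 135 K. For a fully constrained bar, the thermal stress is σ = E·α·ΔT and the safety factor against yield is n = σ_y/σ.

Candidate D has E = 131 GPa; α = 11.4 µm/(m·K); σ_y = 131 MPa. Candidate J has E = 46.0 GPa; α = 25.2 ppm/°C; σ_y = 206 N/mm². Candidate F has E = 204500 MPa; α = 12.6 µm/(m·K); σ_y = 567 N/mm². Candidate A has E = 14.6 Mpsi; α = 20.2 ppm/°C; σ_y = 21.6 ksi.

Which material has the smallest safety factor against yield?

Converting E to GPa, α to ×10⁻⁶/K, σ_y to MPa, then σ and n for each:
  candidate D: E = 131.0, α = 11.4, σ_y = 131.0 → σ = 202 MPa, n = 0.650
  candidate J: E = 46.00, α = 25.2, σ_y = 206.0 → σ = 156 MPa, n = 1.32
  candidate F: E = 204.5, α = 12.6, σ_y = 567.0 → σ = 348 MPa, n = 1.63
  candidate A: E = 100.7, α = 20.2, σ_y = 148.9 → σ = 275 MPa, n = 0.543
Smallest n: candidate A with n = 0.543.

candidate A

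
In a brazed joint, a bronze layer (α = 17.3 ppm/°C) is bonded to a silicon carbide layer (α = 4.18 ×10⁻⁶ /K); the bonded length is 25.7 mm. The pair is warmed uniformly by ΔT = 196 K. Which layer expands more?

α(bronze) = 17.3×10⁻⁶/K vs α(silicon carbide) = 4.18×10⁻⁶/K.
Higher α expands more for the same ΔT: bronze.

bronze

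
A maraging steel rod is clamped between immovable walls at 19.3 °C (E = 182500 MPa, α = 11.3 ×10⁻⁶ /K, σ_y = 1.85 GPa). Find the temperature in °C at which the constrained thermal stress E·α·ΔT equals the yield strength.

916 °C

E = 182500 MPa = 182.5 GPa.
σ_y = 1.85 GPa = 1850 MPa.
E·α·ΔT = 1850 MPa ⇒ ΔT = 1850 / (182.5×10³ × 11.3×10⁻⁶) = 897.1 K.
T = 19.3 + 897.1 = 916.4 °C.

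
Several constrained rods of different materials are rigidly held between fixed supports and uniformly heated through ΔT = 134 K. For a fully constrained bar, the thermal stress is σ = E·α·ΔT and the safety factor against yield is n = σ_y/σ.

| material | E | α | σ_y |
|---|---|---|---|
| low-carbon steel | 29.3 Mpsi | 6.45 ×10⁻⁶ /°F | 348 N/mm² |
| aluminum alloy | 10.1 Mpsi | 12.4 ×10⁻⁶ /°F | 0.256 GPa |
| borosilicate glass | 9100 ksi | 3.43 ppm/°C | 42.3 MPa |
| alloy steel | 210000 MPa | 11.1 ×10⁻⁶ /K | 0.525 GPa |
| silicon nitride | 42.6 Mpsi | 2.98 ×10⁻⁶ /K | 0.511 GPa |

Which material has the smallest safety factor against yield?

low-carbon steel

Converting E to GPa, α to ×10⁻⁶/K, σ_y to MPa, then σ and n for each:
  low-carbon steel: E = 202.0, α = 11.6, σ_y = 348.0 → σ = 314 MPa, n = 1.11
  aluminum alloy: E = 69.64, α = 22.3, σ_y = 256.0 → σ = 208 MPa, n = 1.23
  borosilicate glass: E = 62.74, α = 3.43, σ_y = 42.30 → σ = 28.8 MPa, n = 1.47
  alloy steel: E = 210.0, α = 11.1, σ_y = 525.0 → σ = 312 MPa, n = 1.68
  silicon nitride: E = 293.7, α = 2.98, σ_y = 511.0 → σ = 117 MPa, n = 4.36
Smallest n: low-carbon steel with n = 1.11.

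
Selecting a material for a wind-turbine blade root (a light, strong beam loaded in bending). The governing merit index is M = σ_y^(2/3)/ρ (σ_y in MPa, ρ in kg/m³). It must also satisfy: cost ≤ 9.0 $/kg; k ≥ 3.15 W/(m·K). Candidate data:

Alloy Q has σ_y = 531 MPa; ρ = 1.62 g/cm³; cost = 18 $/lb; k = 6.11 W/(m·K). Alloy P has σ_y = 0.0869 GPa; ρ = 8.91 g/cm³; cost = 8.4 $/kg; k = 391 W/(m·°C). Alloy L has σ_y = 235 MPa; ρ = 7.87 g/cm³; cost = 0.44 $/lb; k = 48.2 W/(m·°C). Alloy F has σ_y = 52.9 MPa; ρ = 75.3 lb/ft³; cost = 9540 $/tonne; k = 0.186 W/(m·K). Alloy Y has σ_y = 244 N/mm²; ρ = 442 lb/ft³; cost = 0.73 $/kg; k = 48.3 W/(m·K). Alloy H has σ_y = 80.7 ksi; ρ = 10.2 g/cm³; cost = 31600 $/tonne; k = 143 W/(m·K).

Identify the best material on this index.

Screen on constraints: cost ≤ 9.0 $/kg; k ≥ 3.15 W/(m·K). Survivors: alloy P, alloy L, alloy Y.
Convert each candidate to consistent units, then evaluate M:
  alloy P: σ_y = 86.90 MPa, ρ = 8910 kg/m³
  alloy L: σ_y = 235.0 MPa, ρ = 7870 kg/m³
  alloy Y: σ_y = 244.0 MPa, ρ = 7080 kg/m³
  alloy Y: M = 5.52×10⁻³
  alloy L: M = 4.84×10⁻³
  alloy P: M = 2.20×10⁻³
Alloy Y has the largest M.

alloy Y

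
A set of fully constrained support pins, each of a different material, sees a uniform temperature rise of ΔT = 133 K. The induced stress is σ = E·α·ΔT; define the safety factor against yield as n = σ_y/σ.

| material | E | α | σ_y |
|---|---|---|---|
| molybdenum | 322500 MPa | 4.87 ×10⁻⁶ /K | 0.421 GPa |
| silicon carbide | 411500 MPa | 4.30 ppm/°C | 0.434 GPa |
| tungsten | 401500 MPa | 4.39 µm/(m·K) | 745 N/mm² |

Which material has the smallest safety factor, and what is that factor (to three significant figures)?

With everything in SI (GPa, ×10⁻⁶/K, MPa):
  molybdenum: E = 322.5, α = 4.87, σ_y = 421.0 → σ = 209 MPa, n = 2.02
  silicon carbide: E = 411.5, α = 4.30, σ_y = 434.0 → σ = 235 MPa, n = 1.84
  tungsten: E = 401.5, α = 4.39, σ_y = 745.0 → σ = 234 MPa, n = 3.18
Smallest n: silicon carbide with n = 1.84.

silicon carbide, n = 1.84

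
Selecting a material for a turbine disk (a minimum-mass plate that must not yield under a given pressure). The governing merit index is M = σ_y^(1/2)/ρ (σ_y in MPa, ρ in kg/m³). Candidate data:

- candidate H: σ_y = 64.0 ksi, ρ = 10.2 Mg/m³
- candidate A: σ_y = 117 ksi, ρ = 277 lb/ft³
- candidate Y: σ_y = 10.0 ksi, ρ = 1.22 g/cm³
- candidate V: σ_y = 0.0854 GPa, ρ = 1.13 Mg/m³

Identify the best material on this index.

candidate V

Convert each candidate to consistent units, then evaluate M:
  candidate H: σ_y = 441.3 MPa, ρ = 10200 kg/m³
  candidate A: σ_y = 806.7 MPa, ρ = 4437 kg/m³
  candidate Y: σ_y = 68.95 MPa, ρ = 1220 kg/m³
  candidate V: σ_y = 85.40 MPa, ρ = 1130 kg/m³
  candidate V: M = 8.18×10⁻³
  candidate Y: M = 6.81×10⁻³
  candidate A: M = 6.40×10⁻³
  candidate H: M = 2.06×10⁻³
Candidate V has the largest M.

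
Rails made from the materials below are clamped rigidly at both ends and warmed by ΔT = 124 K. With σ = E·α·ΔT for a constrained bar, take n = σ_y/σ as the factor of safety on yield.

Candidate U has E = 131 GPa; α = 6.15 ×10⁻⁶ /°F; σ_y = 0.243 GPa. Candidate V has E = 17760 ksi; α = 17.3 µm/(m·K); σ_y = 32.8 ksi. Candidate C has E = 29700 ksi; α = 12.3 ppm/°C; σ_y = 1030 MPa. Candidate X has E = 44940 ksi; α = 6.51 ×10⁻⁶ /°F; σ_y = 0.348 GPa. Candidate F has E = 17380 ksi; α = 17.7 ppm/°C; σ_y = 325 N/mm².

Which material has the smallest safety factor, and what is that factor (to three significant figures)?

candidate X, n = 0.773

Per material, after unit conversion:
  candidate U: E = 131.0, α = 11.1, σ_y = 243.0 → σ = 180 MPa, n = 1.35
  candidate V: E = 122.5, α = 17.3, σ_y = 226.1 → σ = 263 MPa, n = 0.861
  candidate C: E = 204.8, α = 12.3, σ_y = 1030 → σ = 312 MPa, n = 3.30
  candidate X: E = 309.9, α = 11.7, σ_y = 348.0 → σ = 450 MPa, n = 0.773
  candidate F: E = 119.8, α = 17.7, σ_y = 325.0 → σ = 263 MPa, n = 1.24
Smallest n: candidate X with n = 0.773.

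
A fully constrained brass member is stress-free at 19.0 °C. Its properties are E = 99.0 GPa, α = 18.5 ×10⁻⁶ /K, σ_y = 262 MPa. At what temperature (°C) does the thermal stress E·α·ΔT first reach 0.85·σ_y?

141 °C

E·α·ΔT = 222.7 MPa ⇒ ΔT = 222.7 / (99.00×10³ × 18.5×10⁻⁶) = 121.6 K.
T = 19.0 + 121.6 = 140.6 °C.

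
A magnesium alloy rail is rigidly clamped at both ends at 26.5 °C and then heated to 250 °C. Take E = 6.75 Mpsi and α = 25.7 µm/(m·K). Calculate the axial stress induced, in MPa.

267 MPa

E = 6.75 Mpsi = 46.54 GPa.
ΔT = 223.5 K. Constrained thermal stress σ = E·α·ΔT = 46.54×10³ MPa × 25.7×10⁻⁶ × 223.5 = 267 MPa (compressive).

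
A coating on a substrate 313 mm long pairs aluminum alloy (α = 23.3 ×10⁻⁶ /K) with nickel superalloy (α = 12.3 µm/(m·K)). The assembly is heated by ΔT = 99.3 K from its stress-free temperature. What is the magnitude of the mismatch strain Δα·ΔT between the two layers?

Δα = |23.3 − 12.3|×10⁻⁶/K = 11.0×10⁻⁶/K.
Mismatch strain = Δα·ΔT = 11.0×10⁻⁶ × 99.3 = 1.09×10⁻³.

1.09×10⁻³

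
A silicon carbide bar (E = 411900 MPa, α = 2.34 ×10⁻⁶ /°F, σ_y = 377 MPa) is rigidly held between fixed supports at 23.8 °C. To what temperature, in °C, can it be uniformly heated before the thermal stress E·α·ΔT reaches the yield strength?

241 °C

E = 411900 MPa = 411.9 GPa.
α = 2.34×10⁻⁶/°F × 9/5 = 4.21×10⁻⁶/K.
E·α·ΔT = 377.0 MPa ⇒ ΔT = 377.0 / (411.9×10³ × 4.21×10⁻⁶) = 217.3 K.
T = 23.8 + 217.3 = 241.1 °C.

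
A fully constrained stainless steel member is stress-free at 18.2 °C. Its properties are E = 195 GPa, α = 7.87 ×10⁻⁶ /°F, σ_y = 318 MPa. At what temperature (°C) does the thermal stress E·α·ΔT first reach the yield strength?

α = 7.87×10⁻⁶/°F × 9/5 = 14.2×10⁻⁶/K.
E·α·ΔT = 318.0 MPa ⇒ ΔT = 318.0 / (195.0×10³ × 14.2×10⁻⁶) = 115.1 K.
T = 18.2 + 115.1 = 133.3 °C.

133 °C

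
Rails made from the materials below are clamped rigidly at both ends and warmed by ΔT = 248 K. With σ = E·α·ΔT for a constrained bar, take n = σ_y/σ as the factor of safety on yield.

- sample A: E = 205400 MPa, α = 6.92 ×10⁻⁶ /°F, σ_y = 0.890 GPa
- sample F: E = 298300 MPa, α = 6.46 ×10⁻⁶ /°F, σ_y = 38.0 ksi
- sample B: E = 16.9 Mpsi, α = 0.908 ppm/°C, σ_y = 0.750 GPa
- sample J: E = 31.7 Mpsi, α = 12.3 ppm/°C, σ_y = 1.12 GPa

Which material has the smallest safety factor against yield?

sample F

Per material, after unit conversion:
  sample A: E = 205.4, α = 12.5, σ_y = 890.0 → σ = 634 MPa, n = 1.40
  sample F: E = 298.3, α = 11.6, σ_y = 262.0 → σ = 860 MPa, n = 0.305
  sample B: E = 116.5, α = 0.908, σ_y = 750.0 → σ = 26.2 MPa, n = 28.6
  sample J: E = 218.6, α = 12.3, σ_y = 1120 → σ = 667 MPa, n = 1.68
Smallest n: sample F with n = 0.305.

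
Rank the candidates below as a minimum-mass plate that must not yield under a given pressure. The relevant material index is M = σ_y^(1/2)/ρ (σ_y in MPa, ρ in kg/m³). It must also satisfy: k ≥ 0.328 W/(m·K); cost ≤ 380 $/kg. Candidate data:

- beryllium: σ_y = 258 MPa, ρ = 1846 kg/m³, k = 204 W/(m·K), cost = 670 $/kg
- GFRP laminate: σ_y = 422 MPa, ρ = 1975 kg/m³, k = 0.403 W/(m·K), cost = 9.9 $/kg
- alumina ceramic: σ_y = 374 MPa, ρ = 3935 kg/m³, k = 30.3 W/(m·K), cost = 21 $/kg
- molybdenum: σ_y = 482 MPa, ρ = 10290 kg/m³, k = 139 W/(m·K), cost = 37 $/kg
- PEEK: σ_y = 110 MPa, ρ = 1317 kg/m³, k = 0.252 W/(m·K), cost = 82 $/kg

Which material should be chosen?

Screen on constraints: k ≥ 0.328 W/(m·K); cost ≤ 380 $/kg. Survivors: GFRP laminate, alumina ceramic, molybdenum.
Computing M directly (units already consistent):
  GFRP laminate: M = 10.4×10⁻³
  alumina ceramic: M = 4.91×10⁻³
  molybdenum: M = 2.13×10⁻³
GFRP laminate has the largest M.

GFRP laminate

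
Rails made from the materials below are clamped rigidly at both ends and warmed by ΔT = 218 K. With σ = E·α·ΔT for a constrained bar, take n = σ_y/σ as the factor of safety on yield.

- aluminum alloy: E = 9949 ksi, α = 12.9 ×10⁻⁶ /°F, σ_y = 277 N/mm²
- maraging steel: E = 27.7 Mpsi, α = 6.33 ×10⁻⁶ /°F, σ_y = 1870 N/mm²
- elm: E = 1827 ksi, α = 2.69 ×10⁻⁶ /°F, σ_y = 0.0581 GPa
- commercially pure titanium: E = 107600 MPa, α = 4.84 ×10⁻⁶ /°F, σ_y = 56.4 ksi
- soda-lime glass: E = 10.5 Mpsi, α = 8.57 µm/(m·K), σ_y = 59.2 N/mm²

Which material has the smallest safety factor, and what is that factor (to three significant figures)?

soda-lime glass, n = 0.438

Per material, after unit conversion:
  aluminum alloy: E = 68.60, α = 23.2, σ_y = 277.0 → σ = 347 MPa, n = 0.798
  maraging steel: E = 191.0, α = 11.4, σ_y = 1870 → σ = 474 MPa, n = 3.94
  elm: E = 12.60, α = 4.84, σ_y = 58.10 → σ = 13.3 MPa, n = 4.37
  commercially pure titanium: E = 107.6, α = 8.71, σ_y = 388.9 → σ = 204 MPa, n = 1.90
  soda-lime glass: E = 72.39, α = 8.57, σ_y = 59.20 → σ = 135 MPa, n = 0.438
Soda-lime glass has the lowest safety factor, n = 0.438.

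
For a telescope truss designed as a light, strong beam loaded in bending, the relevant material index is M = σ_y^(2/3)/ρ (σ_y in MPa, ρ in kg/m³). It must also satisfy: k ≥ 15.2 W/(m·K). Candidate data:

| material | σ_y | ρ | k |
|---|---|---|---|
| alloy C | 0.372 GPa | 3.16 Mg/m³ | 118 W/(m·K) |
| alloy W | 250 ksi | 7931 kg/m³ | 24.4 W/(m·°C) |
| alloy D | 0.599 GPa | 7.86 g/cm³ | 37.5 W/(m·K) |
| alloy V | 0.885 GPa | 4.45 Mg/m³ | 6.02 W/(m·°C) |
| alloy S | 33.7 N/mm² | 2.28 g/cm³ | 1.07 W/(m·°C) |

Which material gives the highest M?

Screen on constraints: k ≥ 15.2 W/(m·K). Survivors: alloy C, alloy W, alloy D.
Convert each candidate to consistent units, then evaluate M:
  alloy C: σ_y = 372.0 MPa, ρ = 3160 kg/m³
  alloy W: σ_y = 1724 MPa, ρ = 7931 kg/m³
  alloy D: σ_y = 599.0 MPa, ρ = 7860 kg/m³
  alloy W: M = 18.1×10⁻³
  alloy C: M = 16.4×10⁻³
  alloy D: M = 9.04×10⁻³
The maximum is for alloy W.

alloy W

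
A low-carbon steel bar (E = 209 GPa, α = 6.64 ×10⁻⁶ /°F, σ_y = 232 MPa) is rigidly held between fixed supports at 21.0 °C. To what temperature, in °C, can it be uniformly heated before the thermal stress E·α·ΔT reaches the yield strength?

114 °C

α = 6.64×10⁻⁶/°F × 9/5 = 12.0×10⁻⁶/K.
E·α·ΔT = 232.0 MPa ⇒ ΔT = 232.0 / (209.0×10³ × 12.0×10⁻⁶) = 92.88 K.
T = 21.0 + 92.88 = 113.9 °C.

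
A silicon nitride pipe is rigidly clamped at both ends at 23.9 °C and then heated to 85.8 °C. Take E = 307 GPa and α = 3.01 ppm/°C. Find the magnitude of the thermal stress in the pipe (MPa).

57.2 MPa

ΔT = 61.90 K. Constrained thermal stress σ = E·α·ΔT = 307.0×10³ MPa × 3.01×10⁻⁶ × 61.90 = 57.2 MPa (compressive).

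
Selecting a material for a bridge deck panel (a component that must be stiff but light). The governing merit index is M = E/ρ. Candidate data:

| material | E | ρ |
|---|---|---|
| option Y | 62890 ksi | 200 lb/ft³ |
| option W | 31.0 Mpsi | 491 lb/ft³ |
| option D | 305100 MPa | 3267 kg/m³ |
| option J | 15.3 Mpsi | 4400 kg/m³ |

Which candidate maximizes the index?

After converting to SI:
  option Y: E = 433.6 GPa, ρ = 3204 kg/m³
  option W: E = 213.7 GPa, ρ = 7865 kg/m³
  option D: E = 305.1 GPa, ρ = 3267 kg/m³
  option J: E = 105.5 GPa, ρ = 4400 kg/m³
  option Y: M = 135 MN·m/kg
  option D: M = 93.4 MN·m/kg
  option W: M = 27.2 MN·m/kg
  option J: M = 24.0 MN·m/kg
Option Y ranks first.

option Y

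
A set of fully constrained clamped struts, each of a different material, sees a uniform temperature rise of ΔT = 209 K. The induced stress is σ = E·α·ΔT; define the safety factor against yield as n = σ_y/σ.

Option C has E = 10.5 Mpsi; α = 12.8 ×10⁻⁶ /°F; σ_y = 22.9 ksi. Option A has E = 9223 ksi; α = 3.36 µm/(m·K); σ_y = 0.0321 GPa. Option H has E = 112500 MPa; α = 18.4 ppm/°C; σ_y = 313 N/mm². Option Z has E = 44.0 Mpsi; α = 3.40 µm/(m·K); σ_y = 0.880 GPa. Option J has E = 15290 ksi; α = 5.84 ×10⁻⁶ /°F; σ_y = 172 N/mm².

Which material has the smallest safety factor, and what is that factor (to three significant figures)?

option C, n = 0.453

Per material, after unit conversion:
  option C: E = 72.39, α = 23.0, σ_y = 157.9 → σ = 349 MPa, n = 0.453
  option A: E = 63.59, α = 3.36, σ_y = 32.10 → σ = 44.7 MPa, n = 0.719
  option H: E = 112.5, α = 18.4, σ_y = 313.0 → σ = 433 MPa, n = 0.723
  option Z: E = 303.4, α = 3.40, σ_y = 880.0 → σ = 216 MPa, n = 4.08
  option J: E = 105.4, α = 10.5, σ_y = 172.0 → σ = 232 MPa, n = 0.743
Option C has the lowest safety factor, n = 0.453.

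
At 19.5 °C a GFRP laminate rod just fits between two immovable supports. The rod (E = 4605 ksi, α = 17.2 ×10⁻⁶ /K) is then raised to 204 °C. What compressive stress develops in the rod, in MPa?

E = 4605 ksi = 31.75 GPa.
ΔT = 184.5 K. Constrained thermal stress σ = E·α·ΔT = 31.75×10³ MPa × 17.2×10⁻⁶ × 184.5 = 101 MPa (compressive).

101 MPa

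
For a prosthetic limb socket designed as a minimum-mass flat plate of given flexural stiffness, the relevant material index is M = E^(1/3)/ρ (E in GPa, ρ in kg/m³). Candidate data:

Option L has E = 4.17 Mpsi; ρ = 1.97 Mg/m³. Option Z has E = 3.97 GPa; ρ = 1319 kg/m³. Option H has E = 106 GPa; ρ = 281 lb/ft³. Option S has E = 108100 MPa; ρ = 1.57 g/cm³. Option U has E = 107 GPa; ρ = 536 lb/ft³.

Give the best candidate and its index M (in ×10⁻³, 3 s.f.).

In SI units:
  option L: E = 28.75 GPa, ρ = 1970 kg/m³
  option Z: E = 3.970 GPa, ρ = 1319 kg/m³
  option H: E = 106.0 GPa, ρ = 4501 kg/m³
  option S: E = 108.1 GPa, ρ = 1570 kg/m³
  option U: E = 107.0 GPa, ρ = 8586 kg/m³
  option S: M = 3.03×10⁻³
  option L: M = 1.56×10⁻³
  option Z: M = 1.20×10⁻³
  option H: M = 1.05×10⁻³
  option U: M = 0.553×10⁻³
Option S ranks first.

option S, M = 3.03×10⁻³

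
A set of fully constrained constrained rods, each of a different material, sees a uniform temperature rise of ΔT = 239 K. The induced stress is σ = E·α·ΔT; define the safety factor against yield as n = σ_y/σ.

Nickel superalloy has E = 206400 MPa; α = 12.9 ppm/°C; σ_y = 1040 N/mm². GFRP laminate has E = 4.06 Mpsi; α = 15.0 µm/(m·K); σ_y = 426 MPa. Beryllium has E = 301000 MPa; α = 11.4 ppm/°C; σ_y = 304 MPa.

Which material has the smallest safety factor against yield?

With everything in SI (GPa, ×10⁻⁶/K, MPa):
  nickel superalloy: E = 206.4, α = 12.9, σ_y = 1040 → σ = 636 MPa, n = 1.63
  GFRP laminate: E = 27.99, α = 15.0, σ_y = 426.0 → σ = 100 MPa, n = 4.24
  beryllium: E = 301.0, α = 11.4, σ_y = 304.0 → σ = 820 MPa, n = 0.371
The minimum is beryllium at n = 0.371.

beryllium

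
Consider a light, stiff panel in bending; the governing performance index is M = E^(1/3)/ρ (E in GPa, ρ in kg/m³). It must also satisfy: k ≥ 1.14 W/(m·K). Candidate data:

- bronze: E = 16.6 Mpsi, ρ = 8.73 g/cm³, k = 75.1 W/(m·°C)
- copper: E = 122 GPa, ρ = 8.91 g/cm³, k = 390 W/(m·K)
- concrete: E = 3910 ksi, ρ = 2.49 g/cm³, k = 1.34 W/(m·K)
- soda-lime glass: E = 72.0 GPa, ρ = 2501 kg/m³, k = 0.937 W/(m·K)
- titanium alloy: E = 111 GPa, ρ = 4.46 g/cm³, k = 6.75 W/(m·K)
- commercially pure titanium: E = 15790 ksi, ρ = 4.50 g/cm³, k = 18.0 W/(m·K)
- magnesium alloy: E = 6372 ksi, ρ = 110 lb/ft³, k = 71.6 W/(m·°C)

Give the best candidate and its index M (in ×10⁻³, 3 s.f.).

Screen on constraints: k ≥ 1.14 W/(m·K). Survivors: bronze, copper, concrete, titanium alloy, commercially pure titanium, magnesium alloy.
Normalizing units and computing the index:
  bronze: E = 114.5 GPa, ρ = 8730 kg/m³
  copper: E = 122.0 GPa, ρ = 8910 kg/m³
  concrete: E = 26.96 GPa, ρ = 2490 kg/m³
  titanium alloy: E = 111.0 GPa, ρ = 4460 kg/m³
  commercially pure titanium: E = 108.9 GPa, ρ = 4500 kg/m³
  magnesium alloy: E = 43.93 GPa, ρ = 1762 kg/m³
  magnesium alloy: M = 2.00×10⁻³
  concrete: M = 1.20×10⁻³
  titanium alloy: M = 1.08×10⁻³
  commercially pure titanium: M = 1.06×10⁻³
  copper: M = 0.557×10⁻³
  bronze: M = 0.556×10⁻³
The maximum is for magnesium alloy.

magnesium alloy, M = 2.00×10⁻³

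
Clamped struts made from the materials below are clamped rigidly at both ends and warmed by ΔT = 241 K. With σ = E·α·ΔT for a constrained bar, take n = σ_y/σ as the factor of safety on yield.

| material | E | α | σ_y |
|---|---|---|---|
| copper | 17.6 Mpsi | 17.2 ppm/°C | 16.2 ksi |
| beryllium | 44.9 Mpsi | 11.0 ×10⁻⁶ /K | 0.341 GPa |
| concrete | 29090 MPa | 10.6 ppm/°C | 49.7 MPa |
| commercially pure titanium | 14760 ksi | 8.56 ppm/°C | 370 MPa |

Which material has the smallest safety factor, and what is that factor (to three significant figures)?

With everything in SI (GPa, ×10⁻⁶/K, MPa):
  copper: E = 121.3, α = 17.2, σ_y = 111.7 → σ = 503 MPa, n = 0.222
  beryllium: E = 309.6, α = 11.0, σ_y = 341.0 → σ = 821 MPa, n = 0.416
  concrete: E = 29.09, α = 10.6, σ_y = 49.70 → σ = 74.3 MPa, n = 0.669
  commercially pure titanium: E = 101.8, α = 8.56, σ_y = 370.0 → σ = 210 MPa, n = 1.76
The minimum is copper at n = 0.222.

copper, n = 0.222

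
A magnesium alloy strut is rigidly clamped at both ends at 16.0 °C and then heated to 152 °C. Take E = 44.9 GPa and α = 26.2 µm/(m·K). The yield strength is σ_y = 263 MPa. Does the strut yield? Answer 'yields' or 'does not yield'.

ΔT = 136.0 K. Constrained thermal stress σ = E·α·ΔT = 44.90×10³ MPa × 26.2×10⁻⁶ × 136.0 = 160 MPa (compressive).
Compare to σ_y = 263 MPa: σ < σ_y, so it does not yield.

does not yield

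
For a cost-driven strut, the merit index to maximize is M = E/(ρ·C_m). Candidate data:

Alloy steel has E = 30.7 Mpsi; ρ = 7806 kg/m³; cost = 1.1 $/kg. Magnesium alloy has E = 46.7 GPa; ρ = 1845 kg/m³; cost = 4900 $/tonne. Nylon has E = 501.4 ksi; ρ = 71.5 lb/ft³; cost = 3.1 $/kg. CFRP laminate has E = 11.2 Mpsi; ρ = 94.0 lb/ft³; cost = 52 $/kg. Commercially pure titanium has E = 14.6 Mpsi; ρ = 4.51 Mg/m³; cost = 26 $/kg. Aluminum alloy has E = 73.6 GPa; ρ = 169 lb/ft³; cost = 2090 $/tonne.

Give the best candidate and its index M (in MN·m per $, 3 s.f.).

Convert each candidate to consistent units, then evaluate M:
  alloy steel: E = 211.7 GPa, ρ = 7806 kg/m³, cost = 1.100 $/kg
  magnesium alloy: E = 46.70 GPa, ρ = 1845 kg/m³, cost = 4.900 $/kg
  nylon: E = 3.457 GPa, ρ = 1145 kg/m³, cost = 3.100 $/kg
  CFRP laminate: E = 77.22 GPa, ρ = 1506 kg/m³, cost = 52.00 $/kg
  commercially pure titanium: E = 100.7 GPa, ρ = 4510 kg/m³, cost = 26.00 $/kg
  aluminum alloy: E = 73.60 GPa, ρ = 2707 kg/m³, cost = 2.090 $/kg
  alloy steel: M = 24.7 MN·m per $
  aluminum alloy: M = 13.0 MN·m per $
  magnesium alloy: M = 5.17 MN·m per $
  CFRP laminate: M = 0.986 MN·m per $
  nylon: M = 0.974 MN·m per $
  commercially pure titanium: M = 0.858 MN·m per $
Highest index: alloy steel.

alloy steel, M = 24.7 MN·m per $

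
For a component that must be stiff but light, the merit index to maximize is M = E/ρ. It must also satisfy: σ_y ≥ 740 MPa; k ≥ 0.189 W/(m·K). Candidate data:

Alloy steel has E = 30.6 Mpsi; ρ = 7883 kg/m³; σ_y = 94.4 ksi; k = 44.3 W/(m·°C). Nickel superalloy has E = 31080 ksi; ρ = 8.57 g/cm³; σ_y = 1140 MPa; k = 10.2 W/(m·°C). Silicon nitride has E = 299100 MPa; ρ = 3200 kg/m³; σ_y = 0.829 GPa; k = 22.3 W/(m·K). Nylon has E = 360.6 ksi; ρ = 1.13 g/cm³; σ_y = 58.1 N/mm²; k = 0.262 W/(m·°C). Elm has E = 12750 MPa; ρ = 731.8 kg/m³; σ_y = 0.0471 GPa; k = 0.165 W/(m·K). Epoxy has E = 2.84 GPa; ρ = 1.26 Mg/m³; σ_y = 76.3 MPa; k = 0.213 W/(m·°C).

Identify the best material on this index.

Screen on constraints: σ_y ≥ 740 MPa; k ≥ 0.189 W/(m·K). Survivors: nickel superalloy, silicon nitride.
Normalizing units and computing the index:
  nickel superalloy: E = 214.3 GPa, ρ = 8570 kg/m³
  silicon nitride: E = 299.1 GPa, ρ = 3200 kg/m³
  silicon nitride: M = 93.5 MN·m/kg
  nickel superalloy: M = 25.0 MN·m/kg
The maximum is for silicon nitride.

silicon nitride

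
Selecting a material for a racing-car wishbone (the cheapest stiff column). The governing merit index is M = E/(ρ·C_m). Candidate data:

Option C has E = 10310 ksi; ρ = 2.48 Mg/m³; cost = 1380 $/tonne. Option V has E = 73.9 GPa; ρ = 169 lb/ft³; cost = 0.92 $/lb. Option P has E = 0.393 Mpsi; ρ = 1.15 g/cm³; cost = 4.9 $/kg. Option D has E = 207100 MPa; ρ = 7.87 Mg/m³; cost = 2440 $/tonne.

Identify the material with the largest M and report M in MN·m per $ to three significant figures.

option C, M = 20.8 MN·m per $

In SI units:
  option C: E = 71.08 GPa, ρ = 2480 kg/m³, cost = 1.380 $/kg
  option V: E = 73.90 GPa, ρ = 2707 kg/m³, cost = 2.028 $/kg
  option P: E = 2.710 GPa, ρ = 1150 kg/m³, cost = 4.900 $/kg
  option D: E = 207.1 GPa, ρ = 7870 kg/m³, cost = 2.440 $/kg
  option C: M = 20.8 MN·m per $
  option V: M = 13.5 MN·m per $
  option D: M = 10.8 MN·m per $
  option P: M = 0.481 MN·m per $
The maximum is for option C.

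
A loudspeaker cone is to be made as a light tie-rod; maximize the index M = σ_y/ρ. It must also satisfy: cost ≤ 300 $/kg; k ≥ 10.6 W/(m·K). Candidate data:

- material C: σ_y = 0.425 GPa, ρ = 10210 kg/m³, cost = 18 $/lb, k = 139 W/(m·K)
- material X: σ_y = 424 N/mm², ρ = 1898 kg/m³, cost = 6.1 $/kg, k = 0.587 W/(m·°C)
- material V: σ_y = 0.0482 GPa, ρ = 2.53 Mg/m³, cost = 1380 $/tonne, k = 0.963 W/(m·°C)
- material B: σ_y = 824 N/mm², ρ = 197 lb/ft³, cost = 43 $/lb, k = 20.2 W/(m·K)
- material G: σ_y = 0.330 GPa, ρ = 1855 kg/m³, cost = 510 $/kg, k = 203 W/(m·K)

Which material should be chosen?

Screen on constraints: cost ≤ 300 $/kg; k ≥ 10.6 W/(m·K). Survivors: material C, material B.
Normalizing units and computing the index:
  material C: σ_y = 425.0 MPa, ρ = 10210 kg/m³
  material B: σ_y = 824.0 MPa, ρ = 3156 kg/m³
  material B: M = 261 kN·m/kg
  material C: M = 41.6 kN·m/kg
Material B has the largest M.

material B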